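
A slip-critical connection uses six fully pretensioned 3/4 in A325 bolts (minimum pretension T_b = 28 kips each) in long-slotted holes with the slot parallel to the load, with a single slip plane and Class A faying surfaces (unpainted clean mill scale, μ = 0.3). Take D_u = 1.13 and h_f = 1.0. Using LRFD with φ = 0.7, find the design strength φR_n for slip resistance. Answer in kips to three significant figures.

39.9 kips

R_n = μ · D_u · h_f · T_b · n_s · n_b = 0.3 × 1.13 × 1.0 × 28 × 1 × 6 = 56.95 kips.
Design strength φR_n = 0.7 × 56.95 = 39.9 kips.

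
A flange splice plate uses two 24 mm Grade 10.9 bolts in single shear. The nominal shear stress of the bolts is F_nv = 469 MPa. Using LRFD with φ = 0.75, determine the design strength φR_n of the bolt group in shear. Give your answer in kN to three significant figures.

A_b = π × 24² / 4 = 452.4 mm².
R_n = F_nv · A_b · n · n_s = 469 × 452.4 × 2 × 1 / 1000 = 424.3 kN.
Design strength φR_n = 0.75 × 424.3 = 318 kN.

318 kN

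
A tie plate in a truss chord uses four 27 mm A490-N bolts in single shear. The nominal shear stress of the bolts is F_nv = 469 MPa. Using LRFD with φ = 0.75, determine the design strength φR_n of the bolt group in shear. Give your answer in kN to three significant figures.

806 kN

A_b = π × 27² / 4 = 572.6 mm².
R_n = F_nv · A_b · n · n_s = 469 × 572.6 × 4 × 1 / 1000 = 1074 kN.
Design strength φR_n = 0.75 × 1074 = 806 kN.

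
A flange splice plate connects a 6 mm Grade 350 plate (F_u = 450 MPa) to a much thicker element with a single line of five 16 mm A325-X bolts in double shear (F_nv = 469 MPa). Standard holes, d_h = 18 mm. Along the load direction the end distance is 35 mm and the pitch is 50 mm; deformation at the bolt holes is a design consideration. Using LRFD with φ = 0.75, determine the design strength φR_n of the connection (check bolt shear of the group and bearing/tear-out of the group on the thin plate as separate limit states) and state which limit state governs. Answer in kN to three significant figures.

Bolt shear: A_b = π·16²/4 = 201.1 mm²; R_n = 469 × 201.1 × 5 × 2 / 1000 = 943 kN → 0.75 × 943 = 707 kN.
Bearing (1.2 l_c t F_u ≤ 2.4 d t F_u): upper limit = 2.4·16·6·450 / 1000 = 103.7 kN.
  Edge l_c = 35 − 18/2 = 26 → r_n = 84.24 kN; interior l_c = 50 − 18 = 32 → r_n = 103.7 kN.
  R_n,bearing = 1·84.24 + 4·103.7 = 499 kN → 0.75 × 499 = 374 kN.
Bearing governs: 374 kN.

374 kN (bearing governs)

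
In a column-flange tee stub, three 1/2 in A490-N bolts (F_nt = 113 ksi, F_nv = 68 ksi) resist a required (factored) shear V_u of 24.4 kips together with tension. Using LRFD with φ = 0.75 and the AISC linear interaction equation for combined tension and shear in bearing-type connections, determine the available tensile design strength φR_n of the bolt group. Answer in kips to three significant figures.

24.4 kips

A_b = π·0.5²/4 = 0.1963 in²; f_rv = 24.4 / (3 × 0.1963) = 41.42 ksi.
F'_nt = 1.3 F_nt − (F_nt / φF_nv) f_rv = 1.3·113 − (113/(0.75·68))·41.42 = 55.12 ksi, capped at F_nt → F'_nt = 55.12 ksi.
R_n = F'_nt · A_b · n = 55.12 × 0.1963 × 3 = 32.47 kips.
Design strength φR_n = 0.75 × 32.47 = 24.4 kips.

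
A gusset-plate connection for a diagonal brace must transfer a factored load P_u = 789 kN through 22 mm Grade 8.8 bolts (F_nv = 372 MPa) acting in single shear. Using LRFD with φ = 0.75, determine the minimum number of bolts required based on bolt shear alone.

8 bolts

A_b = π·22²/4 = 380.1 mm².
Per-bolt design strength φR_n = 0.75 × 372 × 380.1 × 1 / 1000 = 106.1 kN.
n ≥ 789 / 106.1 = 7.439 → use 8 bolts.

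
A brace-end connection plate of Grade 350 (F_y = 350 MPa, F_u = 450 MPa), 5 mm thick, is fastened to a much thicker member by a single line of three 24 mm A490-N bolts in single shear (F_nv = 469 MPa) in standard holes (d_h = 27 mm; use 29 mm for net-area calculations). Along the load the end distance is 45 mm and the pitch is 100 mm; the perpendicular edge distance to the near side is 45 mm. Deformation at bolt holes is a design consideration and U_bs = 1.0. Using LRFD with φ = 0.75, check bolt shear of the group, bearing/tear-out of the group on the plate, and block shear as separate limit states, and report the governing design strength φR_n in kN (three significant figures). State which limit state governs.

226 kN (block shear governs)

Bolt shear: A_b = π·24²/4 = 452.4 mm²; R_n = 469 × 452.4 × 3 × 1 / 1000 = 636.5 kN → 0.75 × 636.5 = 477 kN.
Bearing: edge l_c = 31.5, r_n = 85.05 kN; interior l_c = 73, r_n = 129.6 kN; R_n = 85.05 + 2·129.6 = 344.2 kN → 258 kN.
Block shear: A_gv = 1225, A_nv = 862.5, A_nt = 152.5 mm²; R_n = min(0.6F_uA_nv, 0.6F_yA_gv) + U_bs·F_u·A_nt = 301.5 kN → 226 kN.
Block shear governs: 226 kN.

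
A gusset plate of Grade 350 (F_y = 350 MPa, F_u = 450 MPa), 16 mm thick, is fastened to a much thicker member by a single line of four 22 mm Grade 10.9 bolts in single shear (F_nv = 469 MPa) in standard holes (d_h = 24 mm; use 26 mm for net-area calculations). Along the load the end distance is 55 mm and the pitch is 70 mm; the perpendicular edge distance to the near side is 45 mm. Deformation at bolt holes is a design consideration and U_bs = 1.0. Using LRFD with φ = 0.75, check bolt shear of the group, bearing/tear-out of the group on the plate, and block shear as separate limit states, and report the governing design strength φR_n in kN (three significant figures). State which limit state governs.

Bolt shear: A_b = π·22²/4 = 380.1 mm²; R_n = 469 × 380.1 × 4 × 1 / 1000 = 713.1 kN → 0.75 × 713.1 = 535 kN.
Bearing: edge l_c = 43, r_n = 371.5 kN; interior l_c = 46, r_n = 380.2 kN; R_n = 371.5 + 3·380.2 = 1512 kN → 1130 kN.
Block shear: A_gv = 4240, A_nv = 2784, A_nt = 512 mm²; R_n = min(0.6F_uA_nv, 0.6F_yA_gv) + U_bs·F_u·A_nt = 982.1 kN → 737 kN.
Bolt shear governs: 535 kN.

535 kN (bolt shear governs)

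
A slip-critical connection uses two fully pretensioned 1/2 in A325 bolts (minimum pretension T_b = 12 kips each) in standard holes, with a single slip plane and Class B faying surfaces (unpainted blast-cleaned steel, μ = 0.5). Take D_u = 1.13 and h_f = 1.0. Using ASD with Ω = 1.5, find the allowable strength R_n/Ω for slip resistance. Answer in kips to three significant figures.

R_n = μ · D_u · h_f · T_b · n_s · n_b = 0.5 × 1.13 × 1.0 × 12 × 1 × 2 = 13.56 kips.
Allowable strength R_n/Ω = 13.56 / 1.5 = 9.04 kips.

9.04 kips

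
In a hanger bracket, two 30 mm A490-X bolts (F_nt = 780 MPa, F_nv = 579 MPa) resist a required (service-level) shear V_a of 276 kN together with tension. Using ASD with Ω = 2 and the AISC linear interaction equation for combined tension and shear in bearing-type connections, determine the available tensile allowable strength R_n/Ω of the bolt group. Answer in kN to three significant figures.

345 kN

A_b = π·30²/4 = 706.9 mm²; f_rv = 276 × 1000 / (2 × 706.9) = 195.2 MPa.
F'_nt = 1.3 F_nt − (Ω F_nt / F_nv) f_rv = 1.3·780 − (2·780/579)·195.2 = 488 MPa, capped at F_nt → F'_nt = 488 MPa.
R_n = F'_nt · A_b · n = 488 × 706.9 × 2 / 1000 = 689.9 kN.
Allowable strength R_n/Ω = 689.9 / 2 = 345 kN.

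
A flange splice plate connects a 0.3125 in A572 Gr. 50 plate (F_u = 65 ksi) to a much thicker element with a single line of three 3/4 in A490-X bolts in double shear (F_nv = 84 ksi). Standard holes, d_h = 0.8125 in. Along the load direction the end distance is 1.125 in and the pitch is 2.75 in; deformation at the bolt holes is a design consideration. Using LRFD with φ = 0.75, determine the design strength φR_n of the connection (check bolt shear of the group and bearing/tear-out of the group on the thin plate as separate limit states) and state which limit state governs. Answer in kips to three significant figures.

Bolt shear: A_b = π·0.75²/4 = 0.4418 in²; R_n = 84 × 0.4418 × 3 × 2 = 222.7 kips → 0.75 × 222.7 = 167 kips.
Bearing (1.2 l_c t F_u ≤ 2.4 d t F_u): upper limit = 2.4·0.75·0.3125·65 = 36.56 kips.
  Edge l_c = 1.125 − 0.8125/2 = 0.7188 → r_n = 17.52 kips; interior l_c = 2.75 − 0.8125 = 1.938 → r_n = 36.56 kips.
  R_n,bearing = 1·17.52 + 2·36.56 = 90.64 kips → 0.75 × 90.64 = 68 kips.
Bearing governs: 68 kips.

68 kips (bearing governs)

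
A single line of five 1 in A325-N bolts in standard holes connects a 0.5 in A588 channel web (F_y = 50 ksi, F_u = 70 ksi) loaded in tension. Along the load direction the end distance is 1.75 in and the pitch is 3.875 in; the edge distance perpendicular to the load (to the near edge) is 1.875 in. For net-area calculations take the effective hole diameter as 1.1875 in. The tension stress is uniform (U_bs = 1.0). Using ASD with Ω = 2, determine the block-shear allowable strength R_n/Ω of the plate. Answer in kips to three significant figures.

147 kips

Shear plane L_v = 1.75 + 4·3.875 = 17.25 in; A_gv = 17.25 × 0.5 = 8.625 in².
A_nv = (17.25 − 4.5·1.1875) × 0.5 = 5.953 in².
A_nt = (1.875 − 0.5·1.1875) × 0.5 = 0.6406 in².
0.6 F_u A_nv = 250 kips; 0.6 F_y A_gv = 258.8 kips → shear rupture governs the shear term.
R_n = 250 + 1.0 × 70 × 0.6406 = 294.9 kips.
Allowable strength R_n/Ω = 294.9 / 2 = 147 kips.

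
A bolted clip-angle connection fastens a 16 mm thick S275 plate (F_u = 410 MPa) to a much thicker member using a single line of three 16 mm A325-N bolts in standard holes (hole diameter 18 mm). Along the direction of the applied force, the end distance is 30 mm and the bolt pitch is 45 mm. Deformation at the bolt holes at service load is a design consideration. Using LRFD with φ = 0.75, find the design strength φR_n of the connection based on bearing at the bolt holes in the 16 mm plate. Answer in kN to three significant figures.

Per bolt r_n = 1.2 l_c t F_u ≤ 2.4 d t F_u; upper limit = 2.4 × 16 × 16 × 410 / 1000 = 251.9 kN.
Edge bolt: l_c = 30 − 18/2 = 21 mm → 1.2 × 21 × 16 × 410 / 1000 = 165.3 → r_n = 165.3 kN.
Interior bolts: l_c = 45 − 18 = 27 mm → 1.2 × 27 × 16 × 410 / 1000 = 212.5 → r_n = 212.5 kN.
R_n = 1 × 165.3 + 2 × 212.5 = 590.4 kN.
Design strength φR_n = 0.75 × 590.4 = 443 kN.

443 kN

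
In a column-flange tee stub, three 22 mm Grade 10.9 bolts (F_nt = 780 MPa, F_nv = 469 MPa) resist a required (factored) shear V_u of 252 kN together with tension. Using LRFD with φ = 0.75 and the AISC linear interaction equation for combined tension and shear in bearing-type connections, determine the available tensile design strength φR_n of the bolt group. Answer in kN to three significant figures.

A_b = π·22²/4 = 380.1 mm²; f_rv = 252 × 1000 / (3 × 380.1) = 221 MPa.
F'_nt = 1.3 F_nt − (F_nt / φF_nv) f_rv = 1.3·780 − (780/(0.75·469))·221 = 524 MPa, capped at F_nt → F'_nt = 524 MPa.
R_n = F'_nt · A_b · n = 524 × 380.1 × 3 / 1000 = 597.6 kN.
Design strength φR_n = 0.75 × 597.6 = 448 kN.

448 kN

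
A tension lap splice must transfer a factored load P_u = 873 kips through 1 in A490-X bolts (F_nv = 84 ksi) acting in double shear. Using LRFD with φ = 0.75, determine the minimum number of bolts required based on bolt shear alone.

9 bolts

A_b = π·1²/4 = 0.7854 in².
Per-bolt design strength φR_n = 0.75 × 84 × 0.7854 × 2 = 98.96 kips.
n ≥ 873 / 98.96 = 8.822 → use 9 bolts.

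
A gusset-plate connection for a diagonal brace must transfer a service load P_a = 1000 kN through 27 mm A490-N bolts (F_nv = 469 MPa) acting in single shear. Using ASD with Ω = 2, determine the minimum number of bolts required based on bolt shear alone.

A_b = π·27²/4 = 572.6 mm².
Per-bolt allowable strength R_n/Ω = 469 × 572.6 × 1 / 1000 / 2 = 134.3 kN.
n ≥ 1000 / 134.3 = 7.448 → use 8 bolts.

8 bolts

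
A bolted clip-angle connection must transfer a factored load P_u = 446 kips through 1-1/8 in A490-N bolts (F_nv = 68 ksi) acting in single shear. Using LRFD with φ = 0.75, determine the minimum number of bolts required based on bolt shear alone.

9 bolts

A_b = π·1.125²/4 = 0.994 in².
Per-bolt design strength φR_n = 0.75 × 68 × 0.994 × 1 = 50.69 kips.
n ≥ 446 / 50.69 = 8.798 → use 9 bolts.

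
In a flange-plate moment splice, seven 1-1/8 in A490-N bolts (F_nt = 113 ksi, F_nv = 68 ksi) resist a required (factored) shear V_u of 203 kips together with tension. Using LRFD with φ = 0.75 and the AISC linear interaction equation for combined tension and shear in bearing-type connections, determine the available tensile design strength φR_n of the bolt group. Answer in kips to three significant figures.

A_b = π·1.125²/4 = 0.994 in²; f_rv = 203 / (7 × 0.994) = 29.17 ksi.
F'_nt = 1.3 F_nt − (F_nt / φF_nv) f_rv = 1.3·113 − (113/(0.75·68))·29.17 = 82.26 ksi, capped at F_nt → F'_nt = 82.26 ksi.
R_n = F'_nt · A_b · n = 82.26 × 0.994 × 7 = 572.4 kips.
Design strength φR_n = 0.75 × 572.4 = 429 kips.

429 kips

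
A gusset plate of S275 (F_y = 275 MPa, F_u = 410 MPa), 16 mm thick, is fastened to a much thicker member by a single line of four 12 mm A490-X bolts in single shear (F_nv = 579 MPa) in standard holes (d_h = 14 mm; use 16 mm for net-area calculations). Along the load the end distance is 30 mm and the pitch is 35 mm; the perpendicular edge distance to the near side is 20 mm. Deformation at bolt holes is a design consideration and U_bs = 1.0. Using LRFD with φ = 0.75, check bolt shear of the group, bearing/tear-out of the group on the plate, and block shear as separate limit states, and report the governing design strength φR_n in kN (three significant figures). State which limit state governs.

Bolt shear: A_b = π·12²/4 = 113.1 mm²; R_n = 579 × 113.1 × 4 × 1 / 1000 = 261.9 kN → 0.75 × 261.9 = 196 kN.
Bearing: edge l_c = 23, r_n = 181.1 kN; interior l_c = 21, r_n = 165.3 kN; R_n = 181.1 + 3·165.3 = 677 kN → 508 kN.
Block shear: A_gv = 2160, A_nv = 1264, A_nt = 192 mm²; R_n = min(0.6F_uA_nv, 0.6F_yA_gv) + U_bs·F_u·A_nt = 389.7 kN → 292 kN.
Bolt shear governs: 196 kN.

196 kN (bolt shear governs)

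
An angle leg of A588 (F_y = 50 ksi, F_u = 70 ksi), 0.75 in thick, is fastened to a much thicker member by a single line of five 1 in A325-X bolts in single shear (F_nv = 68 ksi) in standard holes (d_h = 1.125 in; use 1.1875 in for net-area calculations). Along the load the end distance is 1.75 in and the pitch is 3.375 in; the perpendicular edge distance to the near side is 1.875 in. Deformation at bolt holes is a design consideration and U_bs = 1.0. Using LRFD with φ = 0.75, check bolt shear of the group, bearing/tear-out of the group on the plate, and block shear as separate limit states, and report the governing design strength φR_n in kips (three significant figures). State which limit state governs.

Bolt shear: A_b = π·1²/4 = 0.7854 in²; R_n = 68 × 0.7854 × 5 × 1 = 267 kips → 0.75 × 267 = 200 kips.
Bearing: edge l_c = 1.188, r_n = 74.81 kips; interior l_c = 2.25, r_n = 126 kips; R_n = 74.81 + 4·126 = 578.8 kips → 434 kips.
Block shear: A_gv = 11.44, A_nv = 7.43, A_nt = 0.9609 in²; R_n = min(0.6F_uA_nv, 0.6F_yA_gv) + U_bs·F_u·A_nt = 379.3 kips → 284 kips.
Bolt shear governs: 200 kips.

200 kips (bolt shear governs)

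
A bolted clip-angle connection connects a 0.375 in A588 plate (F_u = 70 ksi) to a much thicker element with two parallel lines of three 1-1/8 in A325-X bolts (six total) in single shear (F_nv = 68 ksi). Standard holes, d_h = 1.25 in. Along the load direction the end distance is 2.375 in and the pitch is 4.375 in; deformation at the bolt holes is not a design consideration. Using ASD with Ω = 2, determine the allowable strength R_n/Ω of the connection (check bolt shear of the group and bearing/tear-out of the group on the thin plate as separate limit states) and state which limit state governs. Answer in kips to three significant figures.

203 kips (bolt shear governs)

Bolt shear: A_b = π·1.125²/4 = 0.994 in²; R_n = 68 × 0.994 × 6 × 1 = 405.6 kips → 405.6 / 2 = 203 kips.
Bearing (1.5 l_c t F_u ≤ 3.0 d t F_u): upper limit = 3.0·1.125·0.375·70 = 88.59 kips.
  Edge l_c = 2.375 − 1.25/2 = 1.75 → r_n = 68.91 kips; interior l_c = 4.375 − 1.25 = 3.125 → r_n = 88.59 kips.
  R_n,bearing = 2·68.91 + 4·88.59 = 492.2 kips → 492.2 / 2 = 246 kips.
Bolt shear governs: 203 kips.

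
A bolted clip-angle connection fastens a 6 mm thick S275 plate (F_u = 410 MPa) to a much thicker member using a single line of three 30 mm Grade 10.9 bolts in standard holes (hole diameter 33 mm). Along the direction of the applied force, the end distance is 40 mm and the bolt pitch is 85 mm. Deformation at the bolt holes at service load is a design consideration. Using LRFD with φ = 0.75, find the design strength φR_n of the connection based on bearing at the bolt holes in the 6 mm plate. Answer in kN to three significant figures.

282 kN

Per bolt r_n = 1.2 l_c t F_u ≤ 2.4 d t F_u; upper limit = 2.4 × 30 × 6 × 410 / 1000 = 177.1 kN.
Edge bolt: l_c = 40 − 33/2 = 23.5 mm → 1.2 × 23.5 × 6 × 410 / 1000 = 69.37 → r_n = 69.37 kN.
Interior bolts: l_c = 85 − 33 = 52 mm → 1.2 × 52 × 6 × 410 / 1000 = 153.5 → r_n = 153.5 kN.
R_n = 1 × 69.37 + 2 × 153.5 = 376.4 kN.
Design strength φR_n = 0.75 × 376.4 = 282 kN.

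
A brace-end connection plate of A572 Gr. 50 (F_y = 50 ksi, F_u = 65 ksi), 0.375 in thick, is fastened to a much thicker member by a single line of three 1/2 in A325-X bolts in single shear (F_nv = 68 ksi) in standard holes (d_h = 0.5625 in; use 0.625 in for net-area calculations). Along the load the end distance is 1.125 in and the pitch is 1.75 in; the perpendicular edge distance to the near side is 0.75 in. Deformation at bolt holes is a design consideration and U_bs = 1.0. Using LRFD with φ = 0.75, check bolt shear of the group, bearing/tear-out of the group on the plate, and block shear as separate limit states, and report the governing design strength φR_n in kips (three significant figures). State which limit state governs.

30 kips (bolt shear governs)

Bolt shear: A_b = π·0.5²/4 = 0.1963 in²; R_n = 68 × 0.1963 × 3 × 1 = 40.06 kips → 0.75 × 40.06 = 30 kips.
Bearing: edge l_c = 0.8438, r_n = 24.68 kips; interior l_c = 1.188, r_n = 29.25 kips; R_n = 24.68 + 2·29.25 = 83.18 kips → 62.4 kips.
Block shear: A_gv = 1.734, A_nv = 1.148, A_nt = 0.1641 in²; R_n = min(0.6F_uA_nv, 0.6F_yA_gv) + U_bs·F_u·A_nt = 55.45 kips → 41.6 kips.
Bolt shear governs: 30 kips.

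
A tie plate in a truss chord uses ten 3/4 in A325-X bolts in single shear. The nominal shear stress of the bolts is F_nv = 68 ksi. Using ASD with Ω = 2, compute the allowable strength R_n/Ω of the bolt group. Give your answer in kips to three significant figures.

A_b = π × 0.75² / 4 = 0.4418 in².
R_n = F_nv · A_b · n · n_s = 68 × 0.4418 × 10 × 1 = 300.4 kips.
Allowable strength R_n/Ω = 300.4 / 2 = 150 kips.

150 kips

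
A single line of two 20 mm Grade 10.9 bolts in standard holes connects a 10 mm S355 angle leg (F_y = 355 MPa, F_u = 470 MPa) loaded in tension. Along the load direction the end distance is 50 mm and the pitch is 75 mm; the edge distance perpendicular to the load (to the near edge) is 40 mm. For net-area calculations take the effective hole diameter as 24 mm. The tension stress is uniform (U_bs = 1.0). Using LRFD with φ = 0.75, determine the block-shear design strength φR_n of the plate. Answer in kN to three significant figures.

287 kN

Shear plane L_v = 50 + 1·75 = 125 mm; A_gv = 125 × 10 = 1250 mm².
A_nv = (125 − 1.5·24) × 10 = 890 mm².
A_nt = (40 − 0.5·24) × 10 = 280 mm².
0.6 F_u A_nv = 251 kN; 0.6 F_y A_gv = 266.2 kN → shear rupture governs the shear term.
R_n = 251 + 1.0 × 470 × 280 / 1000 = 382.6 kN.
Design strength φR_n = 0.75 × 382.6 = 287 kN.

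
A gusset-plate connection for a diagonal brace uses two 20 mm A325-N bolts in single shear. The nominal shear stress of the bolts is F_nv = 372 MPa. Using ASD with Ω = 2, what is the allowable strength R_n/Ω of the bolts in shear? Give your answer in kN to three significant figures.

117 kN

A_b = π × 20² / 4 = 314.2 mm².
R_n = F_nv · A_b · n · n_s = 372 × 314.2 × 2 × 1 / 1000 = 233.7 kN.
Allowable strength R_n/Ω = 233.7 / 2 = 117 kN.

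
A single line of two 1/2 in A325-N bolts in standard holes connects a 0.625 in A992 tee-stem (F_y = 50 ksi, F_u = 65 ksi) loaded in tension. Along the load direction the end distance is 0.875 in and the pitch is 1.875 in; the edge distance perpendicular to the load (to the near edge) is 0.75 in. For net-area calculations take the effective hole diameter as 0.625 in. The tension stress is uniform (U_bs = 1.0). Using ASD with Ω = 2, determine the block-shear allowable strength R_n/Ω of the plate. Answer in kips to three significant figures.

Shear plane L_v = 0.875 + 1·1.875 = 2.75 in; A_gv = 2.75 × 0.625 = 1.719 in².
A_nv = (2.75 − 1.5·0.625) × 0.625 = 1.133 in².
A_nt = (0.75 − 0.5·0.625) × 0.625 = 0.2734 in².
0.6 F_u A_nv = 44.18 kips; 0.6 F_y A_gv = 51.56 kips → shear rupture governs the shear term.
R_n = 44.18 + 1.0 × 65 × 0.2734 = 61.95 kips.
Allowable strength R_n/Ω = 61.95 / 2 = 31 kips.

31 kips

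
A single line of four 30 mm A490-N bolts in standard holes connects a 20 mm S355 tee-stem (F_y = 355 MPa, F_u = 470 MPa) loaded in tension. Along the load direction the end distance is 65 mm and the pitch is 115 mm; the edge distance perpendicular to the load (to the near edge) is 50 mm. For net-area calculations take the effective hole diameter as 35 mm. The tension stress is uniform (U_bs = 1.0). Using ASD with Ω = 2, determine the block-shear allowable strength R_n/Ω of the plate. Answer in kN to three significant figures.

964 kN

Shear plane L_v = 65 + 3·115 = 410 mm; A_gv = 410 × 20 = 8200 mm².
A_nv = (410 − 3.5·35) × 20 = 5750 mm².
A_nt = (50 − 0.5·35) × 20 = 650 mm².
0.6 F_u A_nv = 1622 kN; 0.6 F_y A_gv = 1747 kN → shear rupture governs the shear term.
R_n = 1622 + 1.0 × 470 × 650 / 1000 = 1927 kN.
Allowable strength R_n/Ω = 1927 / 2 = 964 kN.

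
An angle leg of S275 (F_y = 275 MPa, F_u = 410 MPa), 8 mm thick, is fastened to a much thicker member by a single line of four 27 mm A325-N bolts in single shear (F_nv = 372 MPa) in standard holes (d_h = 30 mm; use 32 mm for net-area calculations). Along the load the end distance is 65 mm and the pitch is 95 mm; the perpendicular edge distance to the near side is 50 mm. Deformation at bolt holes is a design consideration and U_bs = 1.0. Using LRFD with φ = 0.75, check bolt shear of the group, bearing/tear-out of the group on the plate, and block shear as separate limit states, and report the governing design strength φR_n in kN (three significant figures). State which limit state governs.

Bolt shear: A_b = π·27²/4 = 572.6 mm²; R_n = 372 × 572.6 × 4 × 1 / 1000 = 852 kN → 0.75 × 852 = 639 kN.
Bearing: edge l_c = 50, r_n = 196.8 kN; interior l_c = 65, r_n = 212.5 kN; R_n = 196.8 + 3·212.5 = 834.4 kN → 626 kN.
Block shear: A_gv = 2800, A_nv = 1904, A_nt = 272 mm²; R_n = min(0.6F_uA_nv, 0.6F_yA_gv) + U_bs·F_u·A_nt = 573.5 kN → 430 kN.
Block shear governs: 430 kN.

430 kN (block shear governs)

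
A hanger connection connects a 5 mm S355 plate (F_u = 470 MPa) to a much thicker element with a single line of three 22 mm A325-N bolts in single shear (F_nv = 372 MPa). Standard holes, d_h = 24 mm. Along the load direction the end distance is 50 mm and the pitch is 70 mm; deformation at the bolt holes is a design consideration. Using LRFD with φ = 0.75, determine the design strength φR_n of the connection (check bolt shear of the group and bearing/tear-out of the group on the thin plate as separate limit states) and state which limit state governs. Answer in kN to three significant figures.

Bolt shear: A_b = π·22²/4 = 380.1 mm²; R_n = 372 × 380.1 × 3 × 1 / 1000 = 424.2 kN → 0.75 × 424.2 = 318 kN.
Bearing (1.2 l_c t F_u ≤ 2.4 d t F_u): upper limit = 2.4·22·5·470 / 1000 = 124.1 kN.
  Edge l_c = 50 − 24/2 = 38 → r_n = 107.2 kN; interior l_c = 70 − 24 = 46 → r_n = 124.1 kN.
  R_n,bearing = 1·107.2 + 2·124.1 = 355.3 kN → 0.75 × 355.3 = 266 kN.
Bearing governs: 266 kN.

266 kN (bearing governs)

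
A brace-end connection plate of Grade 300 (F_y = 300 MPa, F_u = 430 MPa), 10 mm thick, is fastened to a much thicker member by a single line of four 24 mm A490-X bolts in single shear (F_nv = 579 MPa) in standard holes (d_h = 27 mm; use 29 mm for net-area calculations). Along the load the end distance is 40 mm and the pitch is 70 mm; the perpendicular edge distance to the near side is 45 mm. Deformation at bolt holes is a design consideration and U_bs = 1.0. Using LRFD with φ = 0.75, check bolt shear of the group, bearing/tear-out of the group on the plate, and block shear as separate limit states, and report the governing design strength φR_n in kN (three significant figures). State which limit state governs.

Bolt shear: A_b = π·24²/4 = 452.4 mm²; R_n = 579 × 452.4 × 4 × 1 / 1000 = 1048 kN → 0.75 × 1048 = 786 kN.
Bearing: edge l_c = 26.5, r_n = 136.7 kN; interior l_c = 43, r_n = 221.9 kN; R_n = 136.7 + 3·221.9 = 802.4 kN → 602 kN.
Block shear: A_gv = 2500, A_nv = 1485, A_nt = 305 mm²; R_n = min(0.6F_uA_nv, 0.6F_yA_gv) + U_bs·F_u·A_nt = 514.3 kN → 386 kN.
Block shear governs: 386 kN.

386 kN (block shear governs)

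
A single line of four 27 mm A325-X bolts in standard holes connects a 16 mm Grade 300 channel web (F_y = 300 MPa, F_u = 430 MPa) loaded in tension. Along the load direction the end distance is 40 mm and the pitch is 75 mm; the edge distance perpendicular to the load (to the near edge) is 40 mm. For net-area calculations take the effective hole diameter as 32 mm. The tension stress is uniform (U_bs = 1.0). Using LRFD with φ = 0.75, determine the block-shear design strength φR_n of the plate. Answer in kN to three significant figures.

Shear plane L_v = 40 + 3·75 = 265 mm; A_gv = 265 × 16 = 4240 mm².
A_nv = (265 − 3.5·32) × 16 = 2448 mm².
A_nt = (40 − 0.5·32) × 16 = 384 mm².
0.6 F_u A_nv = 631.6 kN; 0.6 F_y A_gv = 763.2 kN → shear rupture governs the shear term.
R_n = 631.6 + 1.0 × 430 × 384 / 1000 = 796.7 kN.
Design strength φR_n = 0.75 × 796.7 = 598 kN.

598 kN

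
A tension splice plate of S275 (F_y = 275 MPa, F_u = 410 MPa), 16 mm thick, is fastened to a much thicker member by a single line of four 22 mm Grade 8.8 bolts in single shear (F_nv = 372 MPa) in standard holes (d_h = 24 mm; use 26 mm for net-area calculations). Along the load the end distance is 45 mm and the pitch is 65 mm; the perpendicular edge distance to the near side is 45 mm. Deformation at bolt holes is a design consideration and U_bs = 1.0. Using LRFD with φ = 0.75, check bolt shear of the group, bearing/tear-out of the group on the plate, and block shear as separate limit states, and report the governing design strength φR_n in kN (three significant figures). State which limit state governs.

424 kN (bolt shear governs)

Bolt shear: A_b = π·22²/4 = 380.1 mm²; R_n = 372 × 380.1 × 4 × 1 / 1000 = 565.6 kN → 0.75 × 565.6 = 424 kN.
Bearing: edge l_c = 33, r_n = 259.8 kN; interior l_c = 41, r_n = 322.8 kN; R_n = 259.8 + 3·322.8 = 1228 kN → 921 kN.
Block shear: A_gv = 3840, A_nv = 2384, A_nt = 512 mm²; R_n = min(0.6F_uA_nv, 0.6F_yA_gv) + U_bs·F_u·A_nt = 796.4 kN → 597 kN.
Bolt shear governs: 424 kN.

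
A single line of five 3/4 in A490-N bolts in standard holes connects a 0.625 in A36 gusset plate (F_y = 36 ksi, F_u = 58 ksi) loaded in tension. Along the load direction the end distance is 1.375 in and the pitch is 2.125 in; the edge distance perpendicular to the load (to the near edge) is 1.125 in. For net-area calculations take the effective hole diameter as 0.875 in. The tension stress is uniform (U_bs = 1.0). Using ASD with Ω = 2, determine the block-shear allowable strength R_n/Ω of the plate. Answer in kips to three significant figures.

77 kips

Shear plane L_v = 1.375 + 4·2.125 = 9.875 in; A_gv = 9.875 × 0.625 = 6.172 in².
A_nv = (9.875 − 4.5·0.875) × 0.625 = 3.711 in².
A_nt = (1.125 − 0.5·0.875) × 0.625 = 0.4297 in².
0.6 F_u A_nv = 129.1 kips; 0.6 F_y A_gv = 133.3 kips → shear rupture governs the shear term.
R_n = 129.1 + 1.0 × 58 × 0.4297 = 154.1 kips.
Allowable strength R_n/Ω = 154.1 / 2 = 77 kips.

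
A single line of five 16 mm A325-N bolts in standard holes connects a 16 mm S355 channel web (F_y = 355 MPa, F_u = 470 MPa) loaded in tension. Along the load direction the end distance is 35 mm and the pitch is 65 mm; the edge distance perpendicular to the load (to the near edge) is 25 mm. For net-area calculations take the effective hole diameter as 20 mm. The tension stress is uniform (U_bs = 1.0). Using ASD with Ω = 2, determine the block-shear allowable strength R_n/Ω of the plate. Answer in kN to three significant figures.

519 kN

Shear plane L_v = 35 + 4·65 = 295 mm; A_gv = 295 × 16 = 4720 mm².
A_nv = (295 − 4.5·20) × 16 = 3280 mm².
A_nt = (25 − 0.5·20) × 16 = 240 mm².
0.6 F_u A_nv = 925 kN; 0.6 F_y A_gv = 1005 kN → shear rupture governs the shear term.
R_n = 925 + 1.0 × 470 × 240 / 1000 = 1038 kN.
Allowable strength R_n/Ω = 1038 / 2 = 519 kN.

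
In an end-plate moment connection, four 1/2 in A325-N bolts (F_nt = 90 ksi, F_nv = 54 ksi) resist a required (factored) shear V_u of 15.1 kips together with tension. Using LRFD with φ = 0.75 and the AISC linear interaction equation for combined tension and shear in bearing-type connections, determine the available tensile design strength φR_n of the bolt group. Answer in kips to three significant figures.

43.8 kips

A_b = π·0.5²/4 = 0.1963 in²; f_rv = 15.1 / (4 × 0.1963) = 19.23 ksi.
F'_nt = 1.3 F_nt − (F_nt / φF_nv) f_rv = 1.3·90 − (90/(0.75·54))·19.23 = 74.28 ksi, capped at F_nt → F'_nt = 74.28 ksi.
R_n = F'_nt · A_b · n = 74.28 × 0.1963 × 4 = 58.34 kips.
Design strength φR_n = 0.75 × 58.34 = 43.8 kips.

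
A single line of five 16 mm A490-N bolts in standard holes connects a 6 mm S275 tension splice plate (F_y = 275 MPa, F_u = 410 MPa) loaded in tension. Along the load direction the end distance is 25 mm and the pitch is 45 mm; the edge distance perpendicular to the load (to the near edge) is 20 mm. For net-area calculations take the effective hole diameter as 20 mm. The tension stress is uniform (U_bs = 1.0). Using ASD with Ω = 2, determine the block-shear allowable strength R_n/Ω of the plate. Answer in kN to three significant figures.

97.2 kN

Shear plane L_v = 25 + 4·45 = 205 mm; A_gv = 205 × 6 = 1230 mm².
A_nv = (205 − 4.5·20) × 6 = 690 mm².
A_nt = (20 − 0.5·20) × 6 = 60 mm².
0.6 F_u A_nv = 169.7 kN; 0.6 F_y A_gv = 203 kN → shear rupture governs the shear term.
R_n = 169.7 + 1.0 × 410 × 60 / 1000 = 194.3 kN.
Allowable strength R_n/Ω = 194.3 / 2 = 97.2 kN.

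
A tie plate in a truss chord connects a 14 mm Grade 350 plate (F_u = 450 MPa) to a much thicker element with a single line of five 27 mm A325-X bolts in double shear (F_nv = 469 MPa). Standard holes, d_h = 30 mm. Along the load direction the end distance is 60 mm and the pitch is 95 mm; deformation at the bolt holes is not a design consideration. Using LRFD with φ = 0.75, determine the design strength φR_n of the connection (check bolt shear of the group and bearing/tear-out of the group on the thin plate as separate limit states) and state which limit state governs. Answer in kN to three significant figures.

Bolt shear: A_b = π·27²/4 = 572.6 mm²; R_n = 469 × 572.6 × 5 × 2 / 1000 = 2685 kN → 0.75 × 2685 = 2010 kN.
Bearing (1.5 l_c t F_u ≤ 3.0 d t F_u): upper limit = 3.0·27·14·450 / 1000 = 510.3 kN.
  Edge l_c = 60 − 30/2 = 45 → r_n = 425.2 kN; interior l_c = 95 − 30 = 65 → r_n = 510.3 kN.
  R_n,bearing = 1·425.2 + 4·510.3 = 2466 kN → 0.75 × 2466 = 1850 kN.
Bearing governs: 1850 kN.

1850 kN (bearing governs)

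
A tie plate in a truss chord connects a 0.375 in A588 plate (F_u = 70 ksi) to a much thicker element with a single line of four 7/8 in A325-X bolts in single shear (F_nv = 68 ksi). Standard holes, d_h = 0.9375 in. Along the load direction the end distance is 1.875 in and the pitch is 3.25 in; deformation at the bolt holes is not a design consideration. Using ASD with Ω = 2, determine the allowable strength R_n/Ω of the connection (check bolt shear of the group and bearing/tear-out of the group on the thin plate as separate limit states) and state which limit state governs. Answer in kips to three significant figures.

81.8 kips (bolt shear governs)

Bolt shear: A_b = π·0.875²/4 = 0.6013 in²; R_n = 68 × 0.6013 × 4 × 1 = 163.6 kips → 163.6 / 2 = 81.8 kips.
Bearing (1.5 l_c t F_u ≤ 3.0 d t F_u): upper limit = 3.0·0.875·0.375·70 = 68.91 kips.
  Edge l_c = 1.875 − 0.9375/2 = 1.406 → r_n = 55.37 kips; interior l_c = 3.25 − 0.9375 = 2.312 → r_n = 68.91 kips.
  R_n,bearing = 1·55.37 + 3·68.91 = 262.1 kips → 262.1 / 2 = 131 kips.
Bolt shear governs: 81.8 kips.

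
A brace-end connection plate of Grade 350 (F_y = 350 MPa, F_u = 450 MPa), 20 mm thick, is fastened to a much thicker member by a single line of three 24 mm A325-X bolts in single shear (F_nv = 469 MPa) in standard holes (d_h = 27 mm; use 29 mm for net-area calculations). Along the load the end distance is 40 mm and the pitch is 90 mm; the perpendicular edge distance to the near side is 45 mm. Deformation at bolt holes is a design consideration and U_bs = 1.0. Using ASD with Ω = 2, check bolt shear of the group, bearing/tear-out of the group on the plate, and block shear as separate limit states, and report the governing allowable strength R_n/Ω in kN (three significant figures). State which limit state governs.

Bolt shear: A_b = π·24²/4 = 452.4 mm²; R_n = 469 × 452.4 × 3 × 1 / 1000 = 636.5 kN → 636.5 / 2 = 318 kN.
Bearing: edge l_c = 26.5, r_n = 286.2 kN; interior l_c = 63, r_n = 518.4 kN; R_n = 286.2 + 2·518.4 = 1323 kN → 662 kN.
Block shear: A_gv = 4400, A_nv = 2950, A_nt = 610 mm²; R_n = min(0.6F_uA_nv, 0.6F_yA_gv) + U_bs·F_u·A_nt = 1071 kN → 536 kN.
Bolt shear governs: 318 kN.

318 kN (bolt shear governs)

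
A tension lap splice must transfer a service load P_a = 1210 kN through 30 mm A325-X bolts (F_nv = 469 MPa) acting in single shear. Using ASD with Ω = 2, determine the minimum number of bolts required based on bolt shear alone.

8 bolts

A_b = π·30²/4 = 706.9 mm².
Per-bolt allowable strength R_n/Ω = 469 × 706.9 × 1 / 1000 / 2 = 165.8 kN.
n ≥ 1210 / 165.8 = 7.3 → use 8 bolts.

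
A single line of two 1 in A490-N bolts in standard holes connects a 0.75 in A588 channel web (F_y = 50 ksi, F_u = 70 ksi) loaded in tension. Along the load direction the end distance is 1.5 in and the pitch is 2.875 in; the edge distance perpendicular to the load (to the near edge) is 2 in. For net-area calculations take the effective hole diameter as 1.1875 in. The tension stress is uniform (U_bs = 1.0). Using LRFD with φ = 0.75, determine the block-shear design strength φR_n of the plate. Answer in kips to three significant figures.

Shear plane L_v = 1.5 + 1·2.875 = 4.375 in; A_gv = 4.375 × 0.75 = 3.281 in².
A_nv = (4.375 − 1.5·1.1875) × 0.75 = 1.945 in².
A_nt = (2 − 0.5·1.1875) × 0.75 = 1.055 in².
0.6 F_u A_nv = 81.7 kips; 0.6 F_y A_gv = 98.44 kips → shear rupture governs the shear term.
R_n = 81.7 + 1.0 × 70 × 1.055 = 155.5 kips.
Design strength φR_n = 0.75 × 155.5 = 117 kips.

117 kips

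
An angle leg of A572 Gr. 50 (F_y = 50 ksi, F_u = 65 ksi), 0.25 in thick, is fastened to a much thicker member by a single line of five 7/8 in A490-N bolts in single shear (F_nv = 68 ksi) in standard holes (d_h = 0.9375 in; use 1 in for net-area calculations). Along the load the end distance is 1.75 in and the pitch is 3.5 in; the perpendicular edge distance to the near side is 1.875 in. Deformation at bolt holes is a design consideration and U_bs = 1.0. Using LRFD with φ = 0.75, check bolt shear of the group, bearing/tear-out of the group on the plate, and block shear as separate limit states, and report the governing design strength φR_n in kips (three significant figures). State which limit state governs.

99 kips (block shear governs)

Bolt shear: A_b = π·0.875²/4 = 0.6013 in²; R_n = 68 × 0.6013 × 5 × 1 = 204.4 kips → 0.75 × 204.4 = 153 kips.
Bearing: edge l_c = 1.281, r_n = 24.98 kips; interior l_c = 2.562, r_n = 34.12 kips; R_n = 24.98 + 4·34.12 = 161.5 kips → 121 kips.
Block shear: A_gv = 3.938, A_nv = 2.812, A_nt = 0.3438 in²; R_n = min(0.6F_uA_nv, 0.6F_yA_gv) + U_bs·F_u·A_nt = 132 kips → 99 kips.
Block shear governs: 99 kips.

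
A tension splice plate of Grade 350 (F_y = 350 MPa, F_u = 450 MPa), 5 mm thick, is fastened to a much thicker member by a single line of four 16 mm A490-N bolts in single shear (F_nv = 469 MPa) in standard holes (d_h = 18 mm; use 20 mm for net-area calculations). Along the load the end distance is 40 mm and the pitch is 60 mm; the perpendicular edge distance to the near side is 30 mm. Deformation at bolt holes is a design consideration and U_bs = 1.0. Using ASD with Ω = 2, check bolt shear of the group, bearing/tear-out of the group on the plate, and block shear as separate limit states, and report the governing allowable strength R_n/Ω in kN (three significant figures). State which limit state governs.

124 kN (block shear governs)

Bolt shear: A_b = π·16²/4 = 201.1 mm²; R_n = 469 × 201.1 × 4 × 1 / 1000 = 377.2 kN → 377.2 / 2 = 189 kN.
Bearing: edge l_c = 31, r_n = 83.7 kN; interior l_c = 42, r_n = 86.4 kN; R_n = 83.7 + 3·86.4 = 342.9 kN → 171 kN.
Block shear: A_gv = 1100, A_nv = 750, A_nt = 100 mm²; R_n = min(0.6F_uA_nv, 0.6F_yA_gv) + U_bs·F_u·A_nt = 247.5 kN → 124 kN.
Block shear governs: 124 kN.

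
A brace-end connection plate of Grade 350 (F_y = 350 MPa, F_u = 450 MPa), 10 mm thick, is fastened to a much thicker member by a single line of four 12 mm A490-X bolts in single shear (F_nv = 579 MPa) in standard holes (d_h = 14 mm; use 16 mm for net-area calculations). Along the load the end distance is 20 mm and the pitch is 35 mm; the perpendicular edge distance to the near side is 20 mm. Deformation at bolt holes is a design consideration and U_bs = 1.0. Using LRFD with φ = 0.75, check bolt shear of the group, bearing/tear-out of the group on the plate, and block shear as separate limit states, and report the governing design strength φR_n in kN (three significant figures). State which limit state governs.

180 kN (block shear governs)

Bolt shear: A_b = π·12²/4 = 113.1 mm²; R_n = 579 × 113.1 × 4 × 1 / 1000 = 261.9 kN → 0.75 × 261.9 = 196 kN.
Bearing: edge l_c = 13, r_n = 70.2 kN; interior l_c = 21, r_n = 113.4 kN; R_n = 70.2 + 3·113.4 = 410.4 kN → 308 kN.
Block shear: A_gv = 1250, A_nv = 690, A_nt = 120 mm²; R_n = min(0.6F_uA_nv, 0.6F_yA_gv) + U_bs·F_u·A_nt = 240.3 kN → 180 kN.
Block shear governs: 180 kN.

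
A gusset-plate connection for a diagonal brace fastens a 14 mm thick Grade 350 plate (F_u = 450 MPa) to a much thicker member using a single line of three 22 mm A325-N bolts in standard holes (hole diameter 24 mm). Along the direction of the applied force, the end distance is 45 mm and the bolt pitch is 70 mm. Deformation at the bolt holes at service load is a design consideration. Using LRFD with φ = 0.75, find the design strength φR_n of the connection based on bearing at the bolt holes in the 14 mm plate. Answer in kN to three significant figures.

Per bolt r_n = 1.2 l_c t F_u ≤ 2.4 d t F_u; upper limit = 2.4 × 22 × 14 × 450 / 1000 = 332.6 kN.
Edge bolt: l_c = 45 − 24/2 = 33 mm → 1.2 × 33 × 14 × 450 / 1000 = 249.5 → r_n = 249.5 kN.
Interior bolts: l_c = 70 − 24 = 46 mm → 1.2 × 46 × 14 × 450 / 1000 = 347.8 → r_n = 332.6 kN.
R_n = 1 × 249.5 + 2 × 332.6 = 914.8 kN.
Design strength φR_n = 0.75 × 914.8 = 686 kN.

686 kN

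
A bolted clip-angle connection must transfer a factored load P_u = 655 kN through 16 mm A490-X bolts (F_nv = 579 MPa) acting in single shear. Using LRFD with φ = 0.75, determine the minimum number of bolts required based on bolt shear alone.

A_b = π·16²/4 = 201.1 mm².
Per-bolt design strength φR_n = 0.75 × 579 × 201.1 × 1 / 1000 = 87.31 kN.
n ≥ 655 / 87.31 = 7.502 → use 8 bolts.

8 bolts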